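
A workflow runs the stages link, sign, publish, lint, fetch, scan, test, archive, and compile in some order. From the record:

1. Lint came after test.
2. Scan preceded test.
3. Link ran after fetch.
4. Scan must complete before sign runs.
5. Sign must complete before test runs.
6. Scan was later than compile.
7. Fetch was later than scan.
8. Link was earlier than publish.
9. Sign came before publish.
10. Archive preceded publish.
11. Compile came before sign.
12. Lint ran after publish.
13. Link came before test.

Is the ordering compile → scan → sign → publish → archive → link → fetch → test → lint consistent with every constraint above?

no

The constraints require fetch before link, but in the proposed sequence link appears ahead of fetch. That one violation is enough.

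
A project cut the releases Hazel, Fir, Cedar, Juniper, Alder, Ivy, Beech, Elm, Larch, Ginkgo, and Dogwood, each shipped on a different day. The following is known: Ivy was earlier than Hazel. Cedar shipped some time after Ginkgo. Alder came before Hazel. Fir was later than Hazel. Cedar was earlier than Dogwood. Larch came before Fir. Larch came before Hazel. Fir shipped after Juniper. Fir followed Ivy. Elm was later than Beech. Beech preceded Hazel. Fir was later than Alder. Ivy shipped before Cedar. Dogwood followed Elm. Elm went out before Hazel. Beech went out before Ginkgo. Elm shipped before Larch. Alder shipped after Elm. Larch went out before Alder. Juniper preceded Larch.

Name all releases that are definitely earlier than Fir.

Alder, Beech, Elm, Hazel, Ivy, Juniper, Larch

Directly stated before Fir: Alder, Hazel, Ivy, Juniper, and Larch.
Beech reaches Fir via Beech → Hazel → Fir.
Elm reaches Fir via Elm → Hazel → Fir.
No chain forces Ginkgo (or any of the others) ahead of Fir.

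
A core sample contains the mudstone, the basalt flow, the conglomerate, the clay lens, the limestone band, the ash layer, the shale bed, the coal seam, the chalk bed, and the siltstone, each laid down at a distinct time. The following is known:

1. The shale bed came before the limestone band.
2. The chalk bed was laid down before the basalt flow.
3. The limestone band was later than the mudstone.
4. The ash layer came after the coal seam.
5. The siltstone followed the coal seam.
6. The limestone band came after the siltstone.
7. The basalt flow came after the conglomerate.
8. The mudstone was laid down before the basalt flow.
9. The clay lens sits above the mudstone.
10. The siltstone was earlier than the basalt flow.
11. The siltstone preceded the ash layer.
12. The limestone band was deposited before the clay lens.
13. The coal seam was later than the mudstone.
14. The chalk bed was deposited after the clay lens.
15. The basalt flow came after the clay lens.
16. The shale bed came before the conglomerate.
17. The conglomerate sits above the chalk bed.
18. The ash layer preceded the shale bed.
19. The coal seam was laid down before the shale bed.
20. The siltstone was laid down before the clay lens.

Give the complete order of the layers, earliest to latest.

The constraints fix every adjacent pair, so only one ordering works:
the mudstone → the coal seam → the siltstone → the ash layer → the shale bed → the limestone band → the clay lens → the chalk bed → the conglomerate → the basalt flow.

the mudstone, the coal seam, the siltstone, the ash layer, the shale bed, the limestone band, the clay lens, the chalk bed, the conglomerate, the basalt flow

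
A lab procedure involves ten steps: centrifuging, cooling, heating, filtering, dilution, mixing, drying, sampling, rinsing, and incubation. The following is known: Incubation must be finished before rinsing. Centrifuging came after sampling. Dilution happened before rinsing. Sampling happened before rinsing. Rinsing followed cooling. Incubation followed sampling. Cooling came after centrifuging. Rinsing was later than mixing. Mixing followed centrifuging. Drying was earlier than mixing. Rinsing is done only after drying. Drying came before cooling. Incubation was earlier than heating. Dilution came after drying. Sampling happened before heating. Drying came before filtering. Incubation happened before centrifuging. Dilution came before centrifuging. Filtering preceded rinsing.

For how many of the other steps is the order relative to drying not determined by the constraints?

Forced after drying: centrifuging, cooling, dilution, filtering, mixing, and rinsing.
That leaves heating, incubation, and sampling with no forced order relative to drying — 3.

3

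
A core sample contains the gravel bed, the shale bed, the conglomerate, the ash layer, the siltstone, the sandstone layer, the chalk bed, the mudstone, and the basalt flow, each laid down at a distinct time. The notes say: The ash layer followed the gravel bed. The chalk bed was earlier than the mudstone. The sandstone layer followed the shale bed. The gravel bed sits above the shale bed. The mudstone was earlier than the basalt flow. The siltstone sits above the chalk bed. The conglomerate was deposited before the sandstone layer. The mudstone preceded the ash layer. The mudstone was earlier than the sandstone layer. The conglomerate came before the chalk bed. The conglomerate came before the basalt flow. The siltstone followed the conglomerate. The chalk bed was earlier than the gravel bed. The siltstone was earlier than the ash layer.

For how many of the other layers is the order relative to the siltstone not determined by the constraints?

5

Forced before the siltstone: the chalk bed and the conglomerate; forced after the siltstone: the ash layer.
That leaves the basalt flow, the gravel bed, the mudstone, the sandstone layer, and the shale bed with no forced order relative to the siltstone — 5.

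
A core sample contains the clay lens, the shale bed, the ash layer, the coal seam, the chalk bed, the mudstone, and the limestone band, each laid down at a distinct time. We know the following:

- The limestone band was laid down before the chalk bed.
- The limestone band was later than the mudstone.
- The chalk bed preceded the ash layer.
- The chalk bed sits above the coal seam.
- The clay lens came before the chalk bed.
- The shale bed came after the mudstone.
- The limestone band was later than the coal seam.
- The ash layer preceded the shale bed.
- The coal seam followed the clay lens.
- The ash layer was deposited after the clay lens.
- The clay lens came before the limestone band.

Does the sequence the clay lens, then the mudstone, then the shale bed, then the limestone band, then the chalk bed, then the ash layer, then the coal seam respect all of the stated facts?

The constraints require the coal seam before the limestone band, but in the proposed sequence the limestone band appears ahead of the coal seam. That one violation is enough.

no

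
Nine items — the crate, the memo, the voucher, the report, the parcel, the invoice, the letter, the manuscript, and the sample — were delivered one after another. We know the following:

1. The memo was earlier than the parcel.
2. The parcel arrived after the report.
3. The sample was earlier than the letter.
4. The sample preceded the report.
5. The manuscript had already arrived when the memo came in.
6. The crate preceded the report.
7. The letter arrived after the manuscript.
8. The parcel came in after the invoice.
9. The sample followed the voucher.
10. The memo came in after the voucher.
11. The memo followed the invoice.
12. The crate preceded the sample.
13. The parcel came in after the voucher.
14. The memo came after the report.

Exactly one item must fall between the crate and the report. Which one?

Tracing the constraints gives the crate → the sample → the report, so the sample sits after the crate and before the report.
No other item is forced both after the crate and before the report.

the sample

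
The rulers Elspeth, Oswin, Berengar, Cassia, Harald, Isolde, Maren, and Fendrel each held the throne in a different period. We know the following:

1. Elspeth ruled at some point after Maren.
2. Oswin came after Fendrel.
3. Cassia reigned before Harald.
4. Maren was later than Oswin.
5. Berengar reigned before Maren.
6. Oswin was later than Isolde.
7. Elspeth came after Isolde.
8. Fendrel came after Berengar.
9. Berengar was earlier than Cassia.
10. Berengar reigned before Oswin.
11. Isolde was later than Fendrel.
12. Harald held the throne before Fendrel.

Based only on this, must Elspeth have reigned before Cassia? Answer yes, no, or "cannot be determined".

Tracing the constraints gives Cassia → Harald → Fendrel → Isolde → Elspeth, so Cassia must come before Elspeth.
That means Elspeth cannot be before Cassia.

no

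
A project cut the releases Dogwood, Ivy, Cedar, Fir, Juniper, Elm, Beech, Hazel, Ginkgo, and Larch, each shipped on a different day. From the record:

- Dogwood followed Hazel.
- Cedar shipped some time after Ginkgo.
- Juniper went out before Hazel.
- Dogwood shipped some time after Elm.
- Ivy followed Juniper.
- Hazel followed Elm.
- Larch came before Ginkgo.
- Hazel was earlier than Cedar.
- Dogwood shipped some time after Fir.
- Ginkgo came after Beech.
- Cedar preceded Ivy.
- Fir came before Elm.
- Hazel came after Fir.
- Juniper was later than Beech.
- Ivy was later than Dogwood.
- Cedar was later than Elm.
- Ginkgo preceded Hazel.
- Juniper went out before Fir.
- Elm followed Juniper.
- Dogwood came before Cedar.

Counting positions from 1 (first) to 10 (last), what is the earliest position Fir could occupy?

Beech and Juniper must both come before Fir — 2 forced predecessors.
Nothing else is forced ahead of Fir, so its earliest slot is position 2 + 1 = 3.

3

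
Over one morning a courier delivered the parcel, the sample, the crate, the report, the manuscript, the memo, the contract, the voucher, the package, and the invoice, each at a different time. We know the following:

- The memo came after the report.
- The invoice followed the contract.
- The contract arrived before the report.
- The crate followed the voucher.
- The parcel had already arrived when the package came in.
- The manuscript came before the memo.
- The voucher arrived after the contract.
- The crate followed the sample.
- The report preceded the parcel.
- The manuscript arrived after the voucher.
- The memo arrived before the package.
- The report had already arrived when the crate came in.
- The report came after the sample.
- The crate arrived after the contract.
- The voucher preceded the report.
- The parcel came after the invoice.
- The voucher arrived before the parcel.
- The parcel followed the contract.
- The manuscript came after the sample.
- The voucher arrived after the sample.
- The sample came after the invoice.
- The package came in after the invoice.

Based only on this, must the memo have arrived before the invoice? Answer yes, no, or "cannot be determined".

Tracing the constraints gives the invoice → the sample → the report → the memo, so the invoice must come before the memo.
That means the memo cannot be before the invoice.

no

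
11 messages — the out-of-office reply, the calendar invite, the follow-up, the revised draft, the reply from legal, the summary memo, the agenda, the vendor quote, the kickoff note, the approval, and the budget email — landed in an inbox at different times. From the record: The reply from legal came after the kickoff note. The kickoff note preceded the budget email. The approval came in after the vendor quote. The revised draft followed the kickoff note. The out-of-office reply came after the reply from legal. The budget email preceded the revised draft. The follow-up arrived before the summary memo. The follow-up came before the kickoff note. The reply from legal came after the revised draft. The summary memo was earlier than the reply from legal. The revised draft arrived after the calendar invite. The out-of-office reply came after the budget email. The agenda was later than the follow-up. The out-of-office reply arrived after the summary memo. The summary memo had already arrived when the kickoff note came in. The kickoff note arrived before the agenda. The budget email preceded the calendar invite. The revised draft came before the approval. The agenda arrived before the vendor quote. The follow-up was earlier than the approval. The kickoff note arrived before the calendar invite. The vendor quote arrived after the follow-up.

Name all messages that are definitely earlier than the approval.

the agenda, the budget email, the calendar invite, the follow-up, the kickoff note, the revised draft, the summary memo, the vendor quote

Directly stated before the approval: the follow-up, the revised draft, and the vendor quote.
The agenda reaches the approval via the agenda → the vendor quote → the approval.
The budget email reaches the approval via the budget email → the revised draft → the approval.
The calendar invite reaches the approval via the calendar invite → the revised draft → the approval.
Likewise the kickoff note and the summary memo each reach the approval by chaining the stated constraints.
No chain forces the reply from legal (or any of the others) ahead of the approval.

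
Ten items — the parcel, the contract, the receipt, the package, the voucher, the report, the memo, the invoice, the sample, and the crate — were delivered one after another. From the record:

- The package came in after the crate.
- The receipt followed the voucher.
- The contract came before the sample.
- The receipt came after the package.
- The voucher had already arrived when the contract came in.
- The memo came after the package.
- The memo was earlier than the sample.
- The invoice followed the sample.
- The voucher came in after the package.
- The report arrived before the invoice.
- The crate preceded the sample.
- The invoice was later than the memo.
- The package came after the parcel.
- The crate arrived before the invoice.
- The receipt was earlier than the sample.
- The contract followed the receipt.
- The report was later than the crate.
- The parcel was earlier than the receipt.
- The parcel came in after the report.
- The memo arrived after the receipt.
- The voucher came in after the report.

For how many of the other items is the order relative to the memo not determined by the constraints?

1

Forced before the memo: the crate, the package, the parcel, the receipt, the report, and the voucher; forced after the memo: the invoice and the sample.
That leaves the contract with no forced order relative to the memo — 1.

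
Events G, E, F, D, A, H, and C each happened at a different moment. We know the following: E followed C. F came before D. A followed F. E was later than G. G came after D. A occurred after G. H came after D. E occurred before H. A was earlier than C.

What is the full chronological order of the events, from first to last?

The constraints fix every adjacent pair, so only one ordering works:
F → D → G → A → C → E → H.

F, D, G, A, C, E, H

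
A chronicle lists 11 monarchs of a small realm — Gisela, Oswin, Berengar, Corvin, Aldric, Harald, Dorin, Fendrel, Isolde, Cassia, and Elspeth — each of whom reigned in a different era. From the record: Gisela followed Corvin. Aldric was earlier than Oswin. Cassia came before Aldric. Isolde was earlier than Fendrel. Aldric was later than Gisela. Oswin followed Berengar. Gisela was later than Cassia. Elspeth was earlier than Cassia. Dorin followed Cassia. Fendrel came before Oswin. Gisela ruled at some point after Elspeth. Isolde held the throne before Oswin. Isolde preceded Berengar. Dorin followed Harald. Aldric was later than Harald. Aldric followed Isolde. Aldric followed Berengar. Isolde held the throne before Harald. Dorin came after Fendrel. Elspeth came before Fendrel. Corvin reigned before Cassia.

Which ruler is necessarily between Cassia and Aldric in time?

Gisela

Tracing the constraints gives Cassia → Gisela → Aldric, so Gisela sits after Cassia and before Aldric.
No other ruler is forced both after Cassia and before Aldric.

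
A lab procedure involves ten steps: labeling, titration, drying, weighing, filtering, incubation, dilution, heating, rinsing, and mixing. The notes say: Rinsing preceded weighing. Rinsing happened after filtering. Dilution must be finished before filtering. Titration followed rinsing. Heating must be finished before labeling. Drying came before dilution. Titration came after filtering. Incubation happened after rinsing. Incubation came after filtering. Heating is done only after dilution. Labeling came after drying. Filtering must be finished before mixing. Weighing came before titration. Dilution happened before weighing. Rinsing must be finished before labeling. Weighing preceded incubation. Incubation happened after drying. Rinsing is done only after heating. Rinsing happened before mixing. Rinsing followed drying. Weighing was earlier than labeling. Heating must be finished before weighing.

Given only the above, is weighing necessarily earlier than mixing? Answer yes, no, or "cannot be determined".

cannot be determined

No chain of stated constraints runs from weighing to mixing, and none runs from mixing to weighing either.
So the relative order of weighing and mixing is not fixed by the given facts.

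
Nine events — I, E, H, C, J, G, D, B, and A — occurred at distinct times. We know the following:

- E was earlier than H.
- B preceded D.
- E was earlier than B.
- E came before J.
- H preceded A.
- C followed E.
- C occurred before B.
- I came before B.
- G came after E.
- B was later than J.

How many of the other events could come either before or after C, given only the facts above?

Forced before C: E; forced after C: B and D.
That leaves A, G, H, I, and J with no forced order relative to C — 5.

5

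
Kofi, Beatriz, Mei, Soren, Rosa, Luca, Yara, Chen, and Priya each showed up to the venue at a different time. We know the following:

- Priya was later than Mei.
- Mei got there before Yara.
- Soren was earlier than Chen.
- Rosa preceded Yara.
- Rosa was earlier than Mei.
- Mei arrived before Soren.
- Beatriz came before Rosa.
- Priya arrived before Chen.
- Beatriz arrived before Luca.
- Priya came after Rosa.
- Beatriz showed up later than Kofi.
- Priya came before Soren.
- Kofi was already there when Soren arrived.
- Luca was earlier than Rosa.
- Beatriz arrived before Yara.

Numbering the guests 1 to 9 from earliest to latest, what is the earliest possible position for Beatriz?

Kofi must come before Beatriz — 1 forced predecessor.
Nothing else is forced ahead of Beatriz, so their earliest slot is position 1 + 1 = 2.

2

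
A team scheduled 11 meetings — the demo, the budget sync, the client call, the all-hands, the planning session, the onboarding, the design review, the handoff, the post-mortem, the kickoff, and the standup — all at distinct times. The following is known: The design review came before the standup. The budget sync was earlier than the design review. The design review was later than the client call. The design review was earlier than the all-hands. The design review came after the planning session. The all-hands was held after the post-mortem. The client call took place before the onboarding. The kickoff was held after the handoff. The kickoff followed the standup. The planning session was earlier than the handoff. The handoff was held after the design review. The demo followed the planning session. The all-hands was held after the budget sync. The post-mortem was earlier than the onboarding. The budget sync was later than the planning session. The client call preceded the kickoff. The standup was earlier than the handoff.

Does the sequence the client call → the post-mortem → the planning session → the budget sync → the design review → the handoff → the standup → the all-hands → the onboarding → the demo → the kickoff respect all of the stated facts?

The constraints require the standup before the handoff, but in the proposed sequence the handoff appears ahead of the standup. That one violation is enough.

no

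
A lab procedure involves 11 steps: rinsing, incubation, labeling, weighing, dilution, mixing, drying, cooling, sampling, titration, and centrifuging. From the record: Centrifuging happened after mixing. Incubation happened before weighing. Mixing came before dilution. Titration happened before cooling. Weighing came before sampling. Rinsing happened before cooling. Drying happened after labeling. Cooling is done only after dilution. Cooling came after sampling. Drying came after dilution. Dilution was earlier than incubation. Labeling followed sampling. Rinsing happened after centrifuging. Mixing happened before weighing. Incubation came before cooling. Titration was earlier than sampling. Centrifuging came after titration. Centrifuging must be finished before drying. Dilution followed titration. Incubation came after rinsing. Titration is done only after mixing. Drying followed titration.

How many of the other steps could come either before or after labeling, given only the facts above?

Forced before labeling: centrifuging, dilution, incubation, mixing, rinsing, sampling, titration, and weighing; forced after labeling: drying.
That leaves cooling with no forced order relative to labeling — 1.

1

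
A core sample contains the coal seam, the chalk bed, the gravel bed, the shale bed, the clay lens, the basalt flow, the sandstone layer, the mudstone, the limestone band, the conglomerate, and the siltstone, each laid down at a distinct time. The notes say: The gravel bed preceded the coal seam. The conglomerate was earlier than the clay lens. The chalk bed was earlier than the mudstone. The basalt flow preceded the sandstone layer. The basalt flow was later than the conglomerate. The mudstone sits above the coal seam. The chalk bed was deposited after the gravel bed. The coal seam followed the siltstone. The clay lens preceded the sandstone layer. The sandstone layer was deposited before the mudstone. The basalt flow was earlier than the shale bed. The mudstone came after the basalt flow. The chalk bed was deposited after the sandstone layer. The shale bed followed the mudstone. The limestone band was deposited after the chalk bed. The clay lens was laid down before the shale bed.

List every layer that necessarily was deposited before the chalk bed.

the basalt flow, the clay lens, the conglomerate, the gravel bed, the sandstone layer

Directly stated before the chalk bed: the gravel bed and the sandstone layer.
The basalt flow reaches the chalk bed via the basalt flow → the sandstone layer → the chalk bed.
The clay lens reaches the chalk bed via the clay lens → the sandstone layer → the chalk bed.
The conglomerate reaches the chalk bed via the conglomerate → the clay lens → the sandstone layer → the chalk bed.
No chain forces the limestone band (or any of the others) ahead of the chalk bed.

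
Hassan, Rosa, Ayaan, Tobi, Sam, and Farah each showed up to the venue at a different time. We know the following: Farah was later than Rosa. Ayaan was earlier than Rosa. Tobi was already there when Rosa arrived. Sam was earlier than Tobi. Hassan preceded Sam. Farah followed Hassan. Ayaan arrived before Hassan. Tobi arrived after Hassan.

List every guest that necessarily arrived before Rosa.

Ayaan, Hassan, Sam, Tobi

Directly stated before Rosa: Ayaan and Tobi.
Hassan reaches Rosa via Hassan → Tobi → Rosa.
Sam reaches Rosa via Sam → Tobi → Rosa.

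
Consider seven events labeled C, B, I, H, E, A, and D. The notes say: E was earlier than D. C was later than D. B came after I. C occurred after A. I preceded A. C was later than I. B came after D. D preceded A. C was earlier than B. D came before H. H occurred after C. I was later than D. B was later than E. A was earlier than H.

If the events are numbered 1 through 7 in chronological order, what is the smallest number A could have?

D, E, and I must all come before A — 3 forced predecessors.
Nothing else is forced ahead of A, so its earliest slot is position 3 + 1 = 4.

4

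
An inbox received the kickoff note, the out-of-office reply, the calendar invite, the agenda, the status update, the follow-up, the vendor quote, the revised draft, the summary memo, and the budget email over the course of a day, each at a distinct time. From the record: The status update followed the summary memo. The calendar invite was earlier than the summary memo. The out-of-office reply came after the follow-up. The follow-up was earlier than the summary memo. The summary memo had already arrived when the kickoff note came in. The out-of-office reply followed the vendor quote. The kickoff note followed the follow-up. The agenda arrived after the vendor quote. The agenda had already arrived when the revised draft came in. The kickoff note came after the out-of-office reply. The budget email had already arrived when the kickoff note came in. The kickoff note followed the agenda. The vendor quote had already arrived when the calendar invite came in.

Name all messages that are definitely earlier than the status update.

Directly stated before the status update: the summary memo.
The calendar invite reaches the status update via the calendar invite → the summary memo → the status update.
The follow-up reaches the status update via the follow-up → the summary memo → the status update.
The vendor quote reaches the status update via the vendor quote → the calendar invite → the summary memo → the status update.
No chain forces the agenda (or any of the others) ahead of the status update.

the calendar invite, the follow-up, the summary memo, the vendor quote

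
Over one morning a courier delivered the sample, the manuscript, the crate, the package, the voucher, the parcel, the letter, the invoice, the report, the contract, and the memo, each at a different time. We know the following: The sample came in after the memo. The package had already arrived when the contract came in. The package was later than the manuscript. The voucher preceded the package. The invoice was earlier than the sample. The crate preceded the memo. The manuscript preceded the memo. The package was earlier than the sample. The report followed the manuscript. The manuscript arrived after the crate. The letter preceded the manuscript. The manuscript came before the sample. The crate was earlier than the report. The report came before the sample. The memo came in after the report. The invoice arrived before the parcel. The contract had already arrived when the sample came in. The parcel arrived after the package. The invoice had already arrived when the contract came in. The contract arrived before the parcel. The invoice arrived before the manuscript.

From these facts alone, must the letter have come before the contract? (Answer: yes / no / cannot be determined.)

Chain the constraints: the letter → the manuscript → the package → the contract. Each link is directly stated, so the letter comes before the contract.

yes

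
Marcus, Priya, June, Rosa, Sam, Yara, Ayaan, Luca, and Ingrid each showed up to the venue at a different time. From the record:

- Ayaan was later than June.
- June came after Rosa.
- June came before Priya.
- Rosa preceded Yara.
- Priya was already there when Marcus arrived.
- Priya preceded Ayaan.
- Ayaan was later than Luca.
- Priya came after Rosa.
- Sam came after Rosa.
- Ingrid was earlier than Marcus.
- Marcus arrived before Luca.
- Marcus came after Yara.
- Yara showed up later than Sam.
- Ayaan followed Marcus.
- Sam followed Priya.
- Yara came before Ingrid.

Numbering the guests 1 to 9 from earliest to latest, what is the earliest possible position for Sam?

4

June, Priya, and Rosa must all come before Sam — 3 forced predecessors.
Nothing else is forced ahead of Sam, so their earliest slot is position 3 + 1 = 4.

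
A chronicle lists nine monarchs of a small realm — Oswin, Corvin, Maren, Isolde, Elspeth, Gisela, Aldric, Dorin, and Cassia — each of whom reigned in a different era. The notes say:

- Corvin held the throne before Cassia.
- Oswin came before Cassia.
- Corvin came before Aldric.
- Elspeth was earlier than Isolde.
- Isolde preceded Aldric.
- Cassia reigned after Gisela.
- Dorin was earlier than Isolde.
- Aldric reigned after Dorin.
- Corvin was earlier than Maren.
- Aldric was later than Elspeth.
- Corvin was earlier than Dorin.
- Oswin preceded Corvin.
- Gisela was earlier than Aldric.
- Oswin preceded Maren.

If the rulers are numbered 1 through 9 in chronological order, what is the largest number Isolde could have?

8

Isolde must come before Aldric — 1 ruler forced after them.
Everything else can be placed before Isolde in some valid order, so Isolde can sit as late as position 9 − 1 = 8.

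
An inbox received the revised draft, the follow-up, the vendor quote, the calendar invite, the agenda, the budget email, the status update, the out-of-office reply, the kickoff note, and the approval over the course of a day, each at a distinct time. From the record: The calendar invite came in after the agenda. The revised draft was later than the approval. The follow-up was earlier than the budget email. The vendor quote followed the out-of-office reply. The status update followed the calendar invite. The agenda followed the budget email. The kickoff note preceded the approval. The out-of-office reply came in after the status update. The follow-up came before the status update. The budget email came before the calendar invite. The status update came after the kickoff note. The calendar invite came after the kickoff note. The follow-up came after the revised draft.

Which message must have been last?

Every other message has a chain of constraints placing it before the vendor quote, so the vendor quote is last.

the vendor quote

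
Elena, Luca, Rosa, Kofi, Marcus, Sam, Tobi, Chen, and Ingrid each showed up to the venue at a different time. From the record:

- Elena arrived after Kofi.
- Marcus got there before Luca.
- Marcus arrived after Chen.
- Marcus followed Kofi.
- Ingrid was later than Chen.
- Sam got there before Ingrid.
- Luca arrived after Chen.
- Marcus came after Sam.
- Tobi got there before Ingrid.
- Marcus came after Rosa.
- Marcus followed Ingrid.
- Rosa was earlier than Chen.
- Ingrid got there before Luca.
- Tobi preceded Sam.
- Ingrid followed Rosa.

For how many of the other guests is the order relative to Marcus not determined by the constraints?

1

Forced before Marcus: Chen, Ingrid, Kofi, Rosa, Sam, and Tobi; forced after Marcus: Luca.
That leaves Elena with no forced order relative to Marcus — 1.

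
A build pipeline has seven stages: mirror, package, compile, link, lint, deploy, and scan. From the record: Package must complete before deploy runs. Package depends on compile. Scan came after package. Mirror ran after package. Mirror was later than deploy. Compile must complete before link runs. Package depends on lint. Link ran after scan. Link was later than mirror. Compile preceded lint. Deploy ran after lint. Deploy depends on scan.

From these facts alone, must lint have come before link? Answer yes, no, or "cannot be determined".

yes

Chain the constraints: lint → deploy → mirror → link. Each link is directly stated, so lint comes before link.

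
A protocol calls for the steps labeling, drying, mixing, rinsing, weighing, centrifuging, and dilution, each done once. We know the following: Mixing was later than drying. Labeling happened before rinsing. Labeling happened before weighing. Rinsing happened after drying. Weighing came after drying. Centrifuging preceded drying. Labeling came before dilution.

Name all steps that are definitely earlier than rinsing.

centrifuging, drying, labeling

Directly stated before rinsing: drying and labeling.
Centrifuging reaches rinsing via centrifuging → drying → rinsing.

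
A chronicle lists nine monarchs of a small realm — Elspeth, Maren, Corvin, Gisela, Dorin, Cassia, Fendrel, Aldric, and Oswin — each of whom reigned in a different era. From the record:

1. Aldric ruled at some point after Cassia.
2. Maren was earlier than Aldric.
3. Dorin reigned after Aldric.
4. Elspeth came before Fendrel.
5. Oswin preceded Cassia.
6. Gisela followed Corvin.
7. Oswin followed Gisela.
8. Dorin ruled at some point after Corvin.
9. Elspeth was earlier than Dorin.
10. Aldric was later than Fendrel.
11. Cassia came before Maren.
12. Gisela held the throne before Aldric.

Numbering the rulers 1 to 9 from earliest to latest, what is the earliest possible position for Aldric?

8

Cassia, Corvin, Elspeth, Fendrel, Gisela, Maren, and Oswin must all come before Aldric — 7 forced predecessors.
Nothing else is forced ahead of Aldric, so their earliest slot is position 7 + 1 = 8.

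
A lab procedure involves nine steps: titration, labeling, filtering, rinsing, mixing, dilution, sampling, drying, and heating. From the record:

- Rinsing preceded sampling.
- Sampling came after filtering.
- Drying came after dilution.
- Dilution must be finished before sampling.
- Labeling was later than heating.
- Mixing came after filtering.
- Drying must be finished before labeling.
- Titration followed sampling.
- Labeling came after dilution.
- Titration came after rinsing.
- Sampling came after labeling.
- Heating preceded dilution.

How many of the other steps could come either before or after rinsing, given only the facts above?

6

Forced after rinsing: sampling and titration.
That leaves dilution, drying, filtering, heating, labeling, and mixing with no forced order relative to rinsing — 6.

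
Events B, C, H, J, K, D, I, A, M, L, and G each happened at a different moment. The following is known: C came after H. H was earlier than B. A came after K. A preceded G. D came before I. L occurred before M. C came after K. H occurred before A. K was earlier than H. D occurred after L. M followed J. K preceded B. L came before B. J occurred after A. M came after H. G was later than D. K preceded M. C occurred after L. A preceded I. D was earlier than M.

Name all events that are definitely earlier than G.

Directly stated before G: A and D.
H reaches G via H → A → G.
K reaches G via K → A → G.
L reaches G via L → D → G.

A, D, H, K, L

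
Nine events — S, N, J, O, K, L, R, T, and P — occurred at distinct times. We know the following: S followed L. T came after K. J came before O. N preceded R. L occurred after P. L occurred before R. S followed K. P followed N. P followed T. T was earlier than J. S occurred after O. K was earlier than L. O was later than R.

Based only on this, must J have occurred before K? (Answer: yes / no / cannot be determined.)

Tracing the constraints gives K → T → J, so K must come before J.
That means J cannot be before K.

no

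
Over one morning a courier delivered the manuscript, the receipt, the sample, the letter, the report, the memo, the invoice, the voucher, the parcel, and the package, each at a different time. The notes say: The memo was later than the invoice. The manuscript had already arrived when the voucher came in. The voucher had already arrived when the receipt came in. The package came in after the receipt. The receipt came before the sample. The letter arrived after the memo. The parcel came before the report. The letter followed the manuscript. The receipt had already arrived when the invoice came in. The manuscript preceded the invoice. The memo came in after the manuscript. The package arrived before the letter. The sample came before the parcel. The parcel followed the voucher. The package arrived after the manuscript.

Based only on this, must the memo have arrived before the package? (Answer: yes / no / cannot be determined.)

cannot be determined

No chain of stated constraints runs from the memo to the package, and none runs from the package to the memo either.
So the relative order of the memo and the package is not fixed by the given facts.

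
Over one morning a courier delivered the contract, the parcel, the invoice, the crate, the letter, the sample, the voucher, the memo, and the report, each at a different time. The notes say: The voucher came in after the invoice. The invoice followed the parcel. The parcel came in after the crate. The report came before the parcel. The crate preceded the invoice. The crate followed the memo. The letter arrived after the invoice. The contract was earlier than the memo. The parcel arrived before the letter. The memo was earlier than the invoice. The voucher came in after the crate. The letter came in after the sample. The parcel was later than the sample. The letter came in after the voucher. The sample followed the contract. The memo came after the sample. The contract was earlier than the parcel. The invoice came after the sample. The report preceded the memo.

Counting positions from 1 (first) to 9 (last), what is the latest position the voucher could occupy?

The voucher must come before the letter — 1 item forced after it.
Everything else can be placed before the voucher in some valid order, so the voucher can sit as late as position 9 − 1 = 8.

8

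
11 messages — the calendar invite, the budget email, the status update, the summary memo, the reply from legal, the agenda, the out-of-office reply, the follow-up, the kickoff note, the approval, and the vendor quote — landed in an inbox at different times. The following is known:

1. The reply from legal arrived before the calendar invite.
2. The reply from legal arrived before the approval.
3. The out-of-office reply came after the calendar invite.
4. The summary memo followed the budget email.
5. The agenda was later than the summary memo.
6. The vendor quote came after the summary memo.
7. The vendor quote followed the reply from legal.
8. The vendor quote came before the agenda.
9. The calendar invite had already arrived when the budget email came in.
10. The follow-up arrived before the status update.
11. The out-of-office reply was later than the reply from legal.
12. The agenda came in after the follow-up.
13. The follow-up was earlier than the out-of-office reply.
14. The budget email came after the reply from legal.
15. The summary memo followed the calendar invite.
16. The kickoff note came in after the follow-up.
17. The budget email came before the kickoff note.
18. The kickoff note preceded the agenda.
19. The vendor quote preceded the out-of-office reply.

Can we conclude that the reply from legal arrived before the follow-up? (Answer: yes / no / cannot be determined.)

cannot be determined

No chain of stated constraints runs from the reply from legal to the follow-up, and none runs from the follow-up to the reply from legal either.
So the relative order of the reply from legal and the follow-up is not fixed by the given facts.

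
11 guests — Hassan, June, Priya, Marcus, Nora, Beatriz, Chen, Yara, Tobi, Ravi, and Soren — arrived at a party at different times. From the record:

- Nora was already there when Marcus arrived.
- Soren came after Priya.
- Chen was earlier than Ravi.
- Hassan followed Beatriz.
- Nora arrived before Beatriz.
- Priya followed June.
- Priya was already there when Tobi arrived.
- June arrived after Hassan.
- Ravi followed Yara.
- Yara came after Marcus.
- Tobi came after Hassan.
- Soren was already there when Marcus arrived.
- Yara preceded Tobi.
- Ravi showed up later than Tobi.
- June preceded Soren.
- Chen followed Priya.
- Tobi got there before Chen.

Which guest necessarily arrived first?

Nora

Nora has a chain of constraints placing them before every other guest, so Nora must be first.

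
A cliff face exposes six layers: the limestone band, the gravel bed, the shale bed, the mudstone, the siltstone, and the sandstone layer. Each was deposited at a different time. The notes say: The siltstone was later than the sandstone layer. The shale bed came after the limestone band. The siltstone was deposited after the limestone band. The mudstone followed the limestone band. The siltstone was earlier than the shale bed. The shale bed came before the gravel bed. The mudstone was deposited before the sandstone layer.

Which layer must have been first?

The limestone band has a chain of constraints placing it before every other layer, so the limestone band must be first.

the limestone band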